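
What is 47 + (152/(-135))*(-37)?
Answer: 11969/135 ≈ 88.659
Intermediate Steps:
47 + (152/(-135))*(-37) = 47 + (152*(-1/135))*(-37) = 47 - 152/135*(-37) = 47 + 5624/135 = 11969/135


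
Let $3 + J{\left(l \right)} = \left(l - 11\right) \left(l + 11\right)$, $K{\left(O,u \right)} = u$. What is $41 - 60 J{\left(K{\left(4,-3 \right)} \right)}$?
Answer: $6941$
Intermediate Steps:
$J{\left(l \right)} = -3 + \left(-11 + l\right) \left(11 + l\right)$ ($J{\left(l \right)} = -3 + \left(l - 11\right) \left(l + 11\right) = -3 + \left(-11 + l\right) \left(11 + l\right)$)
$41 - 60 J{\left(K{\left(4,-3 \right)} \right)} = 41 - 60 \left(-124 + \left(-3\right)^{2}\right) = 41 - 60 \left(-124 + 9\right) = 41 - -6900 = 41 + 6900 = 6941$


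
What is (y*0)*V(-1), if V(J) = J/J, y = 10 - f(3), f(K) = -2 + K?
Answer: 0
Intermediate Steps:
y = 9 (y = 10 - (-2 + 3) = 10 - 1*1 = 10 - 1 = 9)
V(J) = 1
(y*0)*V(-1) = (9*0)*1 = 0*1 = 0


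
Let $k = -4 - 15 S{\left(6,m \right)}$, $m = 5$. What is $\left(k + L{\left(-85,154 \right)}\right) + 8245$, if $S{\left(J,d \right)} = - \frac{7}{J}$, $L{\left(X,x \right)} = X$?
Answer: $\frac{16347}{2} \approx 8173.5$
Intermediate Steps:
$k = \frac{27}{2}$ ($k = -4 - 15 \left(- \frac{7}{6}\right) = -4 - 15 \left(\left(-7\right) \frac{1}{6}\right) = -4 - - \frac{35}{2} = -4 + \frac{35}{2} = \frac{27}{2} \approx 13.5$)
$\left(k + L{\left(-85,154 \right)}\right) + 8245 = \left(\frac{27}{2} - 85\right) + 8245 = - \frac{143}{2} + 8245 = \frac{16347}{2}$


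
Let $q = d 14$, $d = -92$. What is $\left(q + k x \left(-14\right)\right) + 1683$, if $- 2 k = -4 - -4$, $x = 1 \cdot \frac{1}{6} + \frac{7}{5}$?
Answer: $395$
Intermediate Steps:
$x = \frac{47}{30}$ ($x = 1 \cdot \frac{1}{6} + 7 \cdot \frac{1}{5} = \frac{1}{6} + \frac{7}{5} = \frac{47}{30} \approx 1.5667$)
$k = 0$ ($k = - \frac{-4 - -4}{2} = - \frac{-4 + 4}{2} = \left(- \frac{1}{2}\right) 0 = 0$)
$q = -1288$ ($q = \left(-92\right) 14 = -1288$)
$\left(q + k x \left(-14\right)\right) + 1683 = \left(-1288 + 0 \cdot \frac{47}{30} \left(-14\right)\right) + 1683 = \left(-1288 + 0 \left(-14\right)\right) + 1683 = \left(-1288 + 0\right) + 1683 = -1288 + 1683 = 395$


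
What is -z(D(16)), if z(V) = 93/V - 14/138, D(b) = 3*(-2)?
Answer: 2153/138 ≈ 15.601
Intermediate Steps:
D(b) = -6
z(V) = -7/69 + 93/V (z(V) = 93/V - 14*1/138 = 93/V - 7/69 = -7/69 + 93/V)
-z(D(16)) = -(-7/69 + 93/(-6)) = -(-7/69 + 93*(-⅙)) = -(-7/69 - 31/2) = -1*(-2153/138) = 2153/138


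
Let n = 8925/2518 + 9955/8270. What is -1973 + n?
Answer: -2049329967/1041193 ≈ -1968.3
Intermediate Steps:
n = 4943822/1041193 (n = 8925*(1/2518) + 9955*(1/8270) = 8925/2518 + 1991/1654 = 4943822/1041193 ≈ 4.7482)
-1973 + n = -1973 + 4943822/1041193 = -2049329967/1041193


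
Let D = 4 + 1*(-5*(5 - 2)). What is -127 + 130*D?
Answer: -1557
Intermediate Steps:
D = -11 (D = 4 + 1*(-5*3) = 4 + 1*(-15) = 4 - 15 = -11)
-127 + 130*D = -127 + 130*(-11) = -127 - 1430 = -1557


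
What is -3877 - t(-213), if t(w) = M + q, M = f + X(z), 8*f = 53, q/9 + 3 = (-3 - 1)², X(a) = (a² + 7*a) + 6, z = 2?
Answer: -32197/8 ≈ -4024.6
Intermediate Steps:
X(a) = 6 + a² + 7*a
q = 117 (q = -27 + 9*(-3 - 1)² = -27 + 9*(-4)² = -27 + 9*16 = -27 + 144 = 117)
f = 53/8 (f = (⅛)*53 = 53/8 ≈ 6.6250)
M = 245/8 (M = 53/8 + (6 + 2² + 7*2) = 53/8 + (6 + 4 + 14) = 53/8 + 24 = 245/8 ≈ 30.625)
t(w) = 1181/8 (t(w) = 245/8 + 117 = 1181/8)
-3877 - t(-213) = -3877 - 1*1181/8 = -3877 - 1181/8 = -32197/8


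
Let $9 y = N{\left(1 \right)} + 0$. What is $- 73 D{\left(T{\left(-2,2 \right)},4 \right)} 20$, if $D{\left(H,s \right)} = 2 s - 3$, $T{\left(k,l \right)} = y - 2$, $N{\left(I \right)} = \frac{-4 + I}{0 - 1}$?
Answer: $-7300$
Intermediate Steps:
$N{\left(I \right)} = 4 - I$ ($N{\left(I \right)} = \frac{-4 + I}{-1} = \left(-4 + I\right) \left(-1\right) = 4 - I$)
$y = \frac{1}{3}$ ($y = \frac{\left(4 - 1\right) + 0}{9} = \frac{3 + 0}{9} = \frac{1}{9} \cdot 3 = \frac{1}{3} \approx 0.33333$)
$T{\left(k,l \right)} = - \frac{5}{3}$ ($T{\left(k,l \right)} = \frac{1}{3} - 2 = - \frac{5}{3}$)
$D{\left(H,s \right)} = -3 + 2 s$
$- 73 D{\left(T{\left(-2,2 \right)},4 \right)} 20 = - 73 \left(-3 + 2 \cdot 4\right) 20 = - 73 \left(-3 + 8\right) 20 = \left(-73\right) 5 \cdot 20 = \left(-365\right) 20 = -7300$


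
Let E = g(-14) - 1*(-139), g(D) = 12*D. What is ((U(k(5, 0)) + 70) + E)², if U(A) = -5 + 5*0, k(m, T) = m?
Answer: 1296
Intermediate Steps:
U(A) = -5 (U(A) = -5 + 0 = -5)
E = -29 (E = 12*(-14) - 1*(-139) = -168 + 139 = -29)
((U(k(5, 0)) + 70) + E)² = ((-5 + 70) - 29)² = (65 - 29)² = 36² = 1296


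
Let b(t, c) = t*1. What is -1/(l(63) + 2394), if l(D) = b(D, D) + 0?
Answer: -1/2457 ≈ -0.00040700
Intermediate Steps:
b(t, c) = t
l(D) = D (l(D) = D + 0 = D)
-1/(l(63) + 2394) = -1/(63 + 2394) = -1/2457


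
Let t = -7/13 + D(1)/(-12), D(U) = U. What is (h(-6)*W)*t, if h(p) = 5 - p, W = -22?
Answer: 11737/78 ≈ 150.47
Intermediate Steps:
t = -97/156 (t = -7/13 + 1/(-12) = -7*1/13 + 1*(-1/12) = -7/13 - 1/12 = -97/156 ≈ -0.62179)
(h(-6)*W)*t = ((5 - 1*(-6))*(-22))*(-97/156) = ((5 + 6)*(-22))*(-97/156) = (11*(-22))*(-97/156) = -242*(-97/156) = 11737/78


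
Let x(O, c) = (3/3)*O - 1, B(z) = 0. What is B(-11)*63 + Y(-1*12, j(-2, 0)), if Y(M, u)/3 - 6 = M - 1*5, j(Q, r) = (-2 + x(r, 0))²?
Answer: -33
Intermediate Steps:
x(O, c) = -1 + O (x(O, c) = (3*(⅓))*O - 1 = 1*O - 1 = O - 1 = -1 + O)
j(Q, r) = (-3 + r)² (j(Q, r) = (-2 + (-1 + r))² = (-3 + r)²)
Y(M, u) = 3 + 3*M (Y(M, u) = 18 + 3*(M - 1*5) = 18 + 3*(M - 5) = 18 + 3*(-5 + M) = 18 + (-15 + 3*M) = 3 + 3*M)
B(-11)*63 + Y(-1*12, j(-2, 0)) = 0*63 + (3 + 3*(-1*12)) = 0 + (3 + 3*(-12)) = 0 + (3 - 36) = 0 - 33 = -33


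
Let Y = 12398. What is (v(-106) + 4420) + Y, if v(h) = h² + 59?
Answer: 28113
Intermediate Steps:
v(h) = 59 + h²
(v(-106) + 4420) + Y = ((59 + (-106)²) + 4420) + 12398 = ((59 + 11236) + 4420) + 12398 = (11295 + 4420) + 12398 = 15715 + 12398 = 28113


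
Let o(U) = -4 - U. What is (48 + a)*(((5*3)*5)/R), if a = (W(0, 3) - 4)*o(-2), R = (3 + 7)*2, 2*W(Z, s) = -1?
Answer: 855/4 ≈ 213.75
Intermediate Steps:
W(Z, s) = -½ (W(Z, s) = (½)*(-1) = -½)
R = 20 (R = 10*2 = 20)
a = 9 (a = (-½ - 4)*(-4 - 1*(-2)) = -9*(-4 + 2)/2 = -9/2*(-2) = 9)
(48 + a)*(((5*3)*5)/R) = (48 + 9)*(((5*3)*5)/20) = 57*((15*5)*(1/20)) = 57*(75*(1/20)) = 57*(15/4) = 855/4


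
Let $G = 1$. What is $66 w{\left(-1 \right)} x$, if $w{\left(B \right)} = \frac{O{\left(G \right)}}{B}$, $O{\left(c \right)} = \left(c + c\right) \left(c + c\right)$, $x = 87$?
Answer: $-22968$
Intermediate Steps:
$O{\left(c \right)} = 4 c^{2}$ ($O{\left(c \right)} = 2 c 2 c = 4 c^{2}$)
$w{\left(B \right)} = \frac{4}{B}$ ($w{\left(B \right)} = \frac{4 \cdot 1^{2}}{B} = \frac{4 \cdot 1}{B} = \frac{4}{B}$)
$66 w{\left(-1 \right)} x = 66 \frac{4}{-1} \cdot 87 = 66 \cdot 4 \left(-1\right) 87 = 66 \left(-4\right) 87 = \left(-264\right) 87 = -22968$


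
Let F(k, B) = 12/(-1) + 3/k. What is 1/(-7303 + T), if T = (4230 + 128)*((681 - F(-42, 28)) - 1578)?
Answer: -7/27046752 ≈ -2.5881e-7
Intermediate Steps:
F(k, B) = -12 + 3/k (F(k, B) = 12*(-1) + 3/k = -12 + 3/k)
T = -26995631/7 (T = (4230 + 128)*((681 - (-12 + 3/(-42))) - 1578) = 4358*((681 - (-12 + 3*(-1/42))) - 1578) = 4358*((681 - (-12 - 1/14)) - 1578) = 4358*((681 - 1*(-169/14)) - 1578) = 4358*((681 + 169/14) - 1578) = 4358*(9703/14 - 1578) = 4358*(-12389/14) = -26995631/7 ≈ -3.8565e+6)
1/(-7303 + T) = 1/(-7303 - 26995631/7) = 1/(-27046752/7) = -7/27046752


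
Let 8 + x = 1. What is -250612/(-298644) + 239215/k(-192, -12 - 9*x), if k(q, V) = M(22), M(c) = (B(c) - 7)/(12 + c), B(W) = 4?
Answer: -202413623317/74661 ≈ -2.7111e+6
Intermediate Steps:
x = -7 (x = -8 + 1 = -7)
M(c) = -3/(12 + c) (M(c) = (4 - 7)/(12 + c) = -3/(12 + c))
k(q, V) = -3/34 (k(q, V) = -3/(12 + 22) = -3/34)
-250612/(-298644) + 239215/k(-192, -12 - 9*x) = -250612/(-298644) + 239215/(-3/34) = -250612*(-1/298644) + 239215*(-34/3) = 62653/74661 - 8133310/3 = -202413623317/74661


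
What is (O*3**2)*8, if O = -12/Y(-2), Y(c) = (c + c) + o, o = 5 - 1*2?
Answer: 864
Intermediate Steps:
o = 3 (o = 5 - 2 = 3)
Y(c) = 3 + 2*c (Y(c) = (c + c) + 3 = 2*c + 3 = 3 + 2*c)
O = 12 (O = -12/(3 + 2*(-2)) = -12/(3 - 4) = -12/(-1) = -12*(-1) = 12)
(O*3**2)*8 = (12*3**2)*8 = (12*9)*8 = 108*8 = 864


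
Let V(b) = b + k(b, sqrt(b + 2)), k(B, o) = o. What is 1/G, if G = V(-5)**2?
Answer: (5 - I*sqrt(3))**(-2) ≈ 0.028061 + 0.022092*I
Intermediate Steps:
V(b) = b + sqrt(2 + b) (V(b) = b + sqrt(b + 2) = b + sqrt(2 + b))
G = (-5 + I*sqrt(3))**2 (G = (-5 + sqrt(2 - 5))**2 = (-5 + sqrt(-3))**2 = (-5 + I*sqrt(3))**2 ≈ 22.0 - 17.32*I)
1/G = 1/((5 - I*sqrt(3))**2) = (5 - I*sqrt(3))**(-2)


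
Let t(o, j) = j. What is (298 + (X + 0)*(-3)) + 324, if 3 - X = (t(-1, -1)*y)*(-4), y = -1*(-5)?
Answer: 673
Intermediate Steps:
y = 5
X = -17 (X = 3 - (-1*5)*(-4) = 3 - (-5)*(-4) = 3 - 1*20 = 3 - 20 = -17)
(298 + (X + 0)*(-3)) + 324 = (298 + (-17 + 0)*(-3)) + 324 = (298 - 17*(-3)) + 324 = (298 + 51) + 324 = 349 + 324 = 673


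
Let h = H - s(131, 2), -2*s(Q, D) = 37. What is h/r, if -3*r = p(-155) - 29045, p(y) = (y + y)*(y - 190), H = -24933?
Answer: 149487/155810 ≈ 0.95942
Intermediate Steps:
p(y) = 2*y*(-190 + y) (p(y) = (2*y)*(-190 + y) = 2*y*(-190 + y))
s(Q, D) = -37/2 (s(Q, D) = -½*37 = -37/2)
r = -77905/3 (r = -(2*(-155)*(-190 - 155) - 29045)/3 = -(2*(-155)*(-345) - 29045)/3 = -(106950 - 29045)/3 = -⅓*77905 = -77905/3 ≈ -25968.)
h = -49829/2 (h = -24933 - 1*(-37/2) = -24933 + 37/2 = -49829/2 ≈ -24915.)
h/r = -49829/(2*(-77905/3)) = -49829/2*(-3/77905) = 149487/155810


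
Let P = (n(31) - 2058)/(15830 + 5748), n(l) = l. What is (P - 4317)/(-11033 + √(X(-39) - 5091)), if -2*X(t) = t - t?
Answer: 1027770873349/2626736980040 + 93154253*I*√5091/2626736980040 ≈ 0.39127 + 0.0025304*I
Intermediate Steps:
X(t) = 0 (X(t) = -(t - t)/2 = -½*0 = 0)
P = -2027/21578 (P = (31 - 2058)/(15830 + 5748) = -2027/21578 ≈ -0.093938)
(P - 4317)/(-11033 + √(X(-39) - 5091)) = (-2027/21578 - 4317)/(-11033 + √(0 - 5091)) = -93154253/(21578*(-11033 + √(-5091))) = -93154253/(21578*(-11033 + I*√5091))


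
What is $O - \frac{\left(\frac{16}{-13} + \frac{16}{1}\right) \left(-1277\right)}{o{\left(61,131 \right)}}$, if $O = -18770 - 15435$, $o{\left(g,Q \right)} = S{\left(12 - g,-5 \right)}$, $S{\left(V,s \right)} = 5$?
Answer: $- \frac{1978141}{65} \approx -30433.0$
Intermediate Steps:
$o{\left(g,Q \right)} = 5$
$O = -34205$ ($O = -18770 - 15435 = -34205$)
$O - \frac{\left(\frac{16}{-13} + \frac{16}{1}\right) \left(-1277\right)}{o{\left(61,131 \right)}} = -34205 - \frac{\left(\frac{16}{-13} + \frac{16}{1}\right) \left(-1277\right)}{5} = -34205 - \left(16 \left(- \frac{1}{13}\right) + 16 \cdot 1\right) \left(-1277\right) \frac{1}{5} = -34205 - \left(- \frac{16}{13} + 16\right) \left(-1277\right) \frac{1}{5} = -34205 - \frac{192}{13} \left(-1277\right) \frac{1}{5} = -34205 - \left(- \frac{245184}{13}\right) \frac{1}{5} = -34205 - - \frac{245184}{65} = -34205 + \frac{245184}{65} = - \frac{1978141}{65}$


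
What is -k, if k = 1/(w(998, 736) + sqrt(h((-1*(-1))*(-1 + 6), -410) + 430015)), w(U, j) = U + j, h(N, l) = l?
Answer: -1734/2577151 + sqrt(429605)/2577151 ≈ -0.00041851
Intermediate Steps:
k = 1/(1734 + sqrt(429605)) (k = 1/((998 + 736) + sqrt(-410 + 430015)) = 1/(1734 + sqrt(429605)) ≈ 0.00041851)
-k = -(1734/2577151 - sqrt(429605)/2577151) = -1734/2577151 + sqrt(429605)/2577151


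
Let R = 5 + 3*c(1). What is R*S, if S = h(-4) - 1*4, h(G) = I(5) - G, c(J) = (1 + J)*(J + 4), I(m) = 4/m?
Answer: 28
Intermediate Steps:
c(J) = (1 + J)*(4 + J)
h(G) = ⅘ - G (h(G) = 4/5 - G = 4*(⅕) - G = ⅘ - G)
R = 35 (R = 5 + 3*(4 + 1² + 5*1) = 5 + 3*(4 + 1 + 5) = 5 + 3*10 = 5 + 30 = 35)
S = ⅘ (S = (⅘ - 1*(-4)) - 1*4 = (⅘ + 4) - 4 = 24/5 - 4 = ⅘ ≈ 0.80000)
R*S = 35*(⅘) = 28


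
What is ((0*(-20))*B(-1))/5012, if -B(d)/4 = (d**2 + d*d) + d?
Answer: 0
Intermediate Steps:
B(d) = -8*d**2 - 4*d (B(d) = -4*((d**2 + d*d) + d) = -4*((d**2 + d**2) + d) = -4*(2*d**2 + d) = -4*(d + 2*d**2) = -8*d**2 - 4*d)
((0*(-20))*B(-1))/5012 = ((0*(-20))*(-4*(-1)*(1 + 2*(-1))))/5012 = (0*(-4*(-1)*(1 - 2)))*(1/5012) = (0*(-4*(-1)*(-1)))*(1/5012) = (0*(-4))*(1/5012) = 0*(1/5012) = 0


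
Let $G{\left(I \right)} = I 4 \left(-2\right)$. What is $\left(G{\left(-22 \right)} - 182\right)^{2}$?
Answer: $36$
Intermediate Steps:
$G{\left(I \right)} = - 8 I$ ($G{\left(I \right)} = 4 I \left(-2\right) = - 8 I$)
$\left(G{\left(-22 \right)} - 182\right)^{2} = \left(\left(-8\right) \left(-22\right) - 182\right)^{2} = \left(176 - 182\right)^{2} = \left(-6\right)^{2} = 36$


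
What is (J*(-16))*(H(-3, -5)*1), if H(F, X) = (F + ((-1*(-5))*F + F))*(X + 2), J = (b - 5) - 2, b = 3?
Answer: 4032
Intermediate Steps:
J = -4 (J = (3 - 5) - 2 = -2 - 2 = -4)
H(F, X) = 7*F*(2 + X) (H(F, X) = (F + (5*F + F))*(2 + X) = (F + 6*F)*(2 + X) = (7*F)*(2 + X) = 7*F*(2 + X))
(J*(-16))*(H(-3, -5)*1) = (-4*(-16))*((7*(-3)*(2 - 5))*1) = 64*((7*(-3)*(-3))*1) = 64*(63*1) = 64*63 = 4032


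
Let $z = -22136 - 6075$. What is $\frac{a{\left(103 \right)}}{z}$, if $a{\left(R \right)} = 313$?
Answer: $- \frac{313}{28211} \approx -0.011095$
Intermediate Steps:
$z = -28211$ ($z = -22136 - 6075 = -28211$)
$\frac{a{\left(103 \right)}}{z} = \frac{313}{-28211} = 313 \left(- \frac{1}{28211}\right) = - \frac{313}{28211}$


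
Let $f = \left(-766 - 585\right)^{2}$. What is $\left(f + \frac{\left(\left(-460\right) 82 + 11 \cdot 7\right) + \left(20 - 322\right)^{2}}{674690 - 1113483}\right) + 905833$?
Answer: $\frac{1198358548401}{438793} \approx 2.731 \cdot 10^{6}$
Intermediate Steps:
$f = 1825201$ ($f = \left(-1351\right)^{2} = 1825201$)
$\left(f + \frac{\left(\left(-460\right) 82 + 11 \cdot 7\right) + \left(20 - 322\right)^{2}}{674690 - 1113483}\right) + 905833 = \left(1825201 + \frac{\left(\left(-460\right) 82 + 11 \cdot 7\right) + \left(20 - 322\right)^{2}}{674690 - 1113483}\right) + 905833 = \left(1825201 + \frac{\left(-37720 + 77\right) + \left(-302\right)^{2}}{-438793}\right) + 905833 = \left(1825201 + \left(-37643 + 91204\right) \left(- \frac{1}{438793}\right)\right) + 905833 = \left(1825201 + 53561 \left(- \frac{1}{438793}\right)\right) + 905833 = \left(1825201 - \frac{53561}{438793}\right) + 905833 = \frac{800885368832}{438793} + 905833 = \frac{1198358548401}{438793}$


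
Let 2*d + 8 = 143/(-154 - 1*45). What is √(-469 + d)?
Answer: 33*I*√68854/398 ≈ 21.757*I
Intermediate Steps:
d = -1735/398 (d = -4 + (143/(-154 - 1*45))/2 = -4 + (143/(-154 - 45))/2 = -4 + (143/(-199))/2 = -4 + (143*(-1/199))/2 = -4 + (½)*(-143/199) = -4 - 143/398 = -1735/398 ≈ -4.3593)
√(-469 + d) = √(-469 - 1735/398) = √(-188397/398) = 33*I*√68854/398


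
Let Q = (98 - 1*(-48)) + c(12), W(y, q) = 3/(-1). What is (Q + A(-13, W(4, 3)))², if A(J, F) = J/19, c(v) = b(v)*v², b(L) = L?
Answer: 1266861649/361 ≈ 3.5093e+6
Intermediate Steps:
c(v) = v³ (c(v) = v*v² = v³)
W(y, q) = -3 (W(y, q) = 3*(-1) = -3)
A(J, F) = J/19 (A(J, F) = J*(1/19) = J/19)
Q = 1874 (Q = (98 - 1*(-48)) + 12³ = (98 + 48) + 1728 = 146 + 1728 = 1874)
(Q + A(-13, W(4, 3)))² = (1874 + (1/19)*(-13))² = (1874 - 13/19)² = (35593/19)² = 1266861649/361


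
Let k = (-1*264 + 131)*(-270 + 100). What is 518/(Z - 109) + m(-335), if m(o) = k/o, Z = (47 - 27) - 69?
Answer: -374591/5293 ≈ -70.771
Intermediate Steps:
Z = -49 (Z = 20 - 69 = -49)
k = 22610 (k = (-264 + 131)*(-170) = -133*(-170) = 22610)
m(o) = 22610/o
518/(Z - 109) + m(-335) = 518/(-49 - 109) + 22610/(-335) = 518/(-158) + 22610*(-1/335) = -1/158*518 - 4522/67 = -259/79 - 4522/67 = -374591/5293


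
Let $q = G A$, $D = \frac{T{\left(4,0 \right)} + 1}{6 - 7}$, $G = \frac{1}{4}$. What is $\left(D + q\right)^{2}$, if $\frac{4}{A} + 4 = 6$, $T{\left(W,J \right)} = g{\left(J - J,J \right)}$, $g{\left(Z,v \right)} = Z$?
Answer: $\frac{1}{4} \approx 0.25$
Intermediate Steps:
$G = \frac{1}{4} \approx 0.25$
$T{\left(W,J \right)} = 0$ ($T{\left(W,J \right)} = J - J = 0$)
$A = 2$ ($A = \frac{4}{-4 + 6} = \frac{4}{2} = 4 \cdot \frac{1}{2} = 2$)
$D = -1$ ($D = \frac{0 + 1}{6 - 7} = 1 \frac{1}{-1} = 1 \left(-1\right) = -1$)
$q = \frac{1}{2}$ ($q = \frac{1}{4} \cdot 2 = \frac{1}{2} \approx 0.5$)
$\left(D + q\right)^{2} = \left(-1 + \frac{1}{2}\right)^{2} = \left(- \frac{1}{2}\right)^{2} = \frac{1}{4}$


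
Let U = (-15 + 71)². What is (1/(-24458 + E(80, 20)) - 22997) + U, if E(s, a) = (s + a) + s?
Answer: -482185359/24278 ≈ -19861.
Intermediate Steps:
E(s, a) = a + 2*s (E(s, a) = (a + s) + s = a + 2*s)
U = 3136 (U = 56² = 3136)
(1/(-24458 + E(80, 20)) - 22997) + U = (1/(-24458 + (20 + 2*80)) - 22997) + 3136 = (1/(-24458 + (20 + 160)) - 22997) + 3136 = (1/(-24458 + 180) - 22997) + 3136 = (1/(-24278) - 22997) + 3136 = (-1/24278 - 22997) + 3136 = -558321167/24278 + 3136 = -482185359/24278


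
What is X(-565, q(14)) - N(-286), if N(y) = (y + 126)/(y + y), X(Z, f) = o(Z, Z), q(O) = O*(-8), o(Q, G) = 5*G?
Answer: -404015/143 ≈ -2825.3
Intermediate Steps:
q(O) = -8*O
X(Z, f) = 5*Z
N(y) = (126 + y)/(2*y) (N(y) = (126 + y)/((2*y)) = (126 + y)*(1/(2*y)) = (126 + y)/(2*y))
X(-565, q(14)) - N(-286) = 5*(-565) - (126 - 286)/(2*(-286)) = -2825 - (-1)*(-160)/(2*286) = -2825 - 1*40/143 = -2825 - 40/143 = -404015/143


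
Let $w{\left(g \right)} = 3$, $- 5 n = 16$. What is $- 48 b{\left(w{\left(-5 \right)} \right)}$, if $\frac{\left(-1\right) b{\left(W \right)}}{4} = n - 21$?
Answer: $- \frac{23232}{5} \approx -4646.4$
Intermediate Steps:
$n = - \frac{16}{5}$ ($n = \left(- \frac{1}{5}\right) 16 = - \frac{16}{5} \approx -3.2$)
$b{\left(W \right)} = \frac{484}{5}$ ($b{\left(W \right)} = - 4 \left(- \frac{16}{5} - 21\right) = \left(-4\right) \left(- \frac{121}{5}\right) = \frac{484}{5}$)
$- 48 b{\left(w{\left(-5 \right)} \right)} = \left(-48\right) \frac{484}{5} = - \frac{23232}{5}$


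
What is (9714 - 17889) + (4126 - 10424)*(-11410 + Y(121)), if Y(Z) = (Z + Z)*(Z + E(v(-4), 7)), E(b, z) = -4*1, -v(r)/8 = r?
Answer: -106469567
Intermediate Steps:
v(r) = -8*r
E(b, z) = -4
Y(Z) = 2*Z*(-4 + Z) (Y(Z) = (Z + Z)*(Z - 4) = (2*Z)*(-4 + Z) = 2*Z*(-4 + Z))
(9714 - 17889) + (4126 - 10424)*(-11410 + Y(121)) = (9714 - 17889) + (4126 - 10424)*(-11410 + 2*121*(-4 + 121)) = -8175 - 6298*(-11410 + 2*121*117) = -8175 - 6298*(-11410 + 28314) = -8175 - 6298*16904 = -8175 - 106461392 = -106469567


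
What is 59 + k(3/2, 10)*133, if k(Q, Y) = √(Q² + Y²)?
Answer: 59 + 133*√409/2 ≈ 1403.9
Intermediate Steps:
59 + k(3/2, 10)*133 = 59 + √((3/2)² + 10²)*133 = 59 + √((3*(½))² + 100)*133 = 59 + √((3/2)² + 100)*133 = 59 + √(9/4 + 100)*133 = 59 + √(409/4)*133 = 59 + (√409/2)*133 = 59 + 133*√409/2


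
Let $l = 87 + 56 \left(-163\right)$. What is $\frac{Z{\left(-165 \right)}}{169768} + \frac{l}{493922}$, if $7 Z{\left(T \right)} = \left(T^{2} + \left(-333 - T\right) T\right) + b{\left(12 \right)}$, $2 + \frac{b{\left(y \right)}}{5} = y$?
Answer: $\frac{8209566487}{293482525336} \approx 0.027973$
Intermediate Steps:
$b{\left(y \right)} = -10 + 5 y$
$l = -9041$ ($l = 87 - 9128 = -9041$)
$Z{\left(T \right)} = \frac{50}{7} + \frac{T^{2}}{7} + \frac{T \left(-333 - T\right)}{7}$ ($Z{\left(T \right)} = \frac{\left(T^{2} + \left(-333 - T\right) T\right) + \left(-10 + 5 \cdot 12\right)}{7} = \frac{\left(T^{2} + T \left(-333 - T\right)\right) + \left(-10 + 60\right)}{7} = \frac{\left(T^{2} + T \left(-333 - T\right)\right) + 50}{7} = \frac{50 + T^{2} + T \left(-333 - T\right)}{7} = \frac{50}{7} + \frac{T^{2}}{7} + \frac{T \left(-333 - T\right)}{7}$)
$\frac{Z{\left(-165 \right)}}{169768} + \frac{l}{493922} = \frac{\frac{50}{7} - - \frac{54945}{7}}{169768} - \frac{9041}{493922} = \left(\frac{50}{7} + \frac{54945}{7}\right) \frac{1}{169768} - \frac{9041}{493922} = \frac{54995}{7} \cdot \frac{1}{169768} - \frac{9041}{493922} = \frac{54995}{1188376} - \frac{9041}{493922} = \frac{8209566487}{293482525336}$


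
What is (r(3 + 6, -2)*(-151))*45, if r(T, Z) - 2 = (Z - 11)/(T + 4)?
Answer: -6795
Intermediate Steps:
r(T, Z) = 2 + (-11 + Z)/(4 + T) (r(T, Z) = 2 + (Z - 11)/(T + 4) = 2 + (-11 + Z)/(4 + T))
(r(3 + 6, -2)*(-151))*45 = (((-3 - 2 + 2*(3 + 6))/(4 + (3 + 6)))*(-151))*45 = (((-3 - 2 + 2*9)/(4 + 9))*(-151))*45 = (((-3 - 2 + 18)/13)*(-151))*45 = (((1/13)*13)*(-151))*45 = (1*(-151))*45 = -151*45 = -6795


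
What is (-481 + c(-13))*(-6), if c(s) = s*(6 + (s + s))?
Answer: 1326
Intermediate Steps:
c(s) = s*(6 + 2*s)
(-481 + c(-13))*(-6) = (-481 + 2*(-13)*(3 - 13))*(-6) = (-481 + 2*(-13)*(-10))*(-6) = (-481 + 260)*(-6) = -221*(-6) = 1326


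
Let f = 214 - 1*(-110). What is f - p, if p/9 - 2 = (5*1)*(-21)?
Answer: 1251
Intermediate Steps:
f = 324 (f = 214 + 110 = 324)
p = -927 (p = 18 + 9*((5*1)*(-21)) = 18 + 9*(5*(-21)) = 18 + 9*(-105) = 18 - 945 = -927)
f - p = 324 - 1*(-927) = 324 + 927 = 1251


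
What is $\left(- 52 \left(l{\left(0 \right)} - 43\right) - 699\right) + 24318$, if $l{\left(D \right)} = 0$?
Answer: $25855$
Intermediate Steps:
$\left(- 52 \left(l{\left(0 \right)} - 43\right) - 699\right) + 24318 = \left(- 52 \left(0 - 43\right) - 699\right) + 24318 = \left(\left(-52\right) \left(-43\right) - 699\right) + 24318 = \left(2236 - 699\right) + 24318 = 1537 + 24318 = 25855$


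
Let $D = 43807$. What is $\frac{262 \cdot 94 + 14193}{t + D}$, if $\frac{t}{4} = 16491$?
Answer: $\frac{38821}{109771} \approx 0.35365$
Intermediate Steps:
$t = 65964$ ($t = 4 \cdot 16491 = 65964$)
$\frac{262 \cdot 94 + 14193}{t + D} = \frac{262 \cdot 94 + 14193}{65964 + 43807} = \frac{24628 + 14193}{109771} = 38821 \cdot \frac{1}{109771} = \frac{38821}{109771}$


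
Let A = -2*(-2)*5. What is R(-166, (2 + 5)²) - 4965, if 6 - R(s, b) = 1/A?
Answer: -99181/20 ≈ -4959.0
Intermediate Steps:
A = 20 (A = 4*5 = 20)
R(s, b) = 119/20 (R(s, b) = 6 - 1/20 = 119/20)
R(-166, (2 + 5)²) - 4965 = 119/20 - 4965 = -99181/20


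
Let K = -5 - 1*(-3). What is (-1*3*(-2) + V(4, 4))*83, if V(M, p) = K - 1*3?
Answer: 83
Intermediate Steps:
K = -2 (K = -5 + 3 = -2)
V(M, p) = -5 (V(M, p) = -2 - 1*3 = -2 - 3 = -5)
(-1*3*(-2) + V(4, 4))*83 = (-1*3*(-2) - 5)*83 = (-3*(-2) - 5)*83 = (6 - 5)*83 = 1*83 = 83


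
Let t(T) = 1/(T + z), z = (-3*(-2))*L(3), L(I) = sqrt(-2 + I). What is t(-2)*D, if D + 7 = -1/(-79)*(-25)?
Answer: -289/158 ≈ -1.8291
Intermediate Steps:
z = 6 (z = (-3*(-2))*sqrt(-2 + 3) = 6*sqrt(1) = 6*1 = 6)
D = -578/79 (D = -7 - 1/(-79)*(-25) = -7 - 1*(-1/79)*(-25) = -7 + (1/79)*(-25) = -7 - 25/79 = -578/79 ≈ -7.3165)
t(T) = 1/(6 + T) (t(T) = 1/(T + 6) = 1/(6 + T))
t(-2)*D = -578/79/(6 - 2) = -578/79/4 = (1/4)*(-578/79) = -289/158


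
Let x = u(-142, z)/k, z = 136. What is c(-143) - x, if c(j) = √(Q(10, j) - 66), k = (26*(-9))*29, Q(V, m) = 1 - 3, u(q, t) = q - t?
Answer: -139/3393 + 2*I*√17 ≈ -0.040967 + 8.2462*I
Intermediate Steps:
Q(V, m) = -2
k = -6786 (k = -234*29 = -6786)
x = 139/3393 (x = (-142 - 1*136)/(-6786) = (-142 - 136)*(-1/6786) = -278*(-1/6786) = 139/3393 ≈ 0.040967)
c(j) = 2*I*√17 (c(j) = √(-2 - 66) = √(-68) = 2*I*√17)
c(-143) - x = 2*I*√17 - 1*139/3393 = 2*I*√17 - 139/3393 = -139/3393 + 2*I*√17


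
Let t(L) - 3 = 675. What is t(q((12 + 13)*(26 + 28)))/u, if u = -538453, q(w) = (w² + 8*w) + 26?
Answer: -678/538453 ≈ -0.0012592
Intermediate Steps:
q(w) = 26 + w² + 8*w
t(L) = 678 (t(L) = 3 + 675 = 678)
t(q((12 + 13)*(26 + 28)))/u = 678/(-538453) = 678*(-1/538453) = -678/538453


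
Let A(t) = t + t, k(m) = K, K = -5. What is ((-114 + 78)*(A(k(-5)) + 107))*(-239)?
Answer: 834588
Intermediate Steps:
k(m) = -5
A(t) = 2*t
((-114 + 78)*(A(k(-5)) + 107))*(-239) = ((-114 + 78)*(2*(-5) + 107))*(-239) = -36*(-10 + 107)*(-239) = -36*97*(-239) = -3492*(-239) = 834588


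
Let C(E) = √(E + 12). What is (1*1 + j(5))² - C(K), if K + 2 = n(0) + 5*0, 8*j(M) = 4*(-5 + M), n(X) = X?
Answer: 1 - √10 ≈ -2.1623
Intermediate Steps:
j(M) = -5/2 + M/2 (j(M) = (4*(-5 + M))/8 = (-20 + 4*M)/8 = -5/2 + M/2)
K = -2 (K = -2 + (0 + 5*0) = -2 + (0 + 0) = -2 + 0 = -2)
C(E) = √(12 + E)
(1*1 + j(5))² - C(K) = (1*1 + (-5/2 + (½)*5))² - √(12 - 2) = (1 + (-5/2 + 5/2))² - √10 = (1 + 0)² - √10 = 1² - √10 = 1 - √10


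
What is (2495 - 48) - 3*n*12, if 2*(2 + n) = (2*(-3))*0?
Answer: 2519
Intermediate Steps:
n = -2 (n = -2 + ((2*(-3))*0)/2 = -2 + (-6*0)/2 = -2 + (½)*0 = -2 + 0 = -2)
(2495 - 48) - 3*n*12 = (2495 - 48) - 3*(-2)*12 = 2447 + 6*12 = 2447 + 72 = 2519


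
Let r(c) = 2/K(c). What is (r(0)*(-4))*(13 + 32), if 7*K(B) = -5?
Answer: 504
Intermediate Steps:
K(B) = -5/7 (K(B) = (⅐)*(-5) = -5/7)
r(c) = -14/5 (r(c) = 2/(-5/7) = 2*(-7/5) = -14/5)
(r(0)*(-4))*(13 + 32) = (-14/5*(-4))*(13 + 32) = (56/5)*45 = 504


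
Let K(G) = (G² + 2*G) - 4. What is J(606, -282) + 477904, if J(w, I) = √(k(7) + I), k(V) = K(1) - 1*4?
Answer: 477904 + I*√287 ≈ 4.779e+5 + 16.941*I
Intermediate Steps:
K(G) = -4 + G² + 2*G
k(V) = -5 (k(V) = (-4 + 1² + 2*1) - 1*4 = (-4 + 1 + 2) - 4 = -1 - 4 = -5)
J(w, I) = √(-5 + I)
J(606, -282) + 477904 = √(-5 - 282) + 477904 = √(-287) + 477904 = I*√287 + 477904 = 477904 + I*√287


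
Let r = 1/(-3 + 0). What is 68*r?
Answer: -68/3 ≈ -22.667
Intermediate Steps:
r = -1/3 (r = 1/(-3) = -1/3 ≈ -0.33333)
68*r = 68*(-1/3) = -68/3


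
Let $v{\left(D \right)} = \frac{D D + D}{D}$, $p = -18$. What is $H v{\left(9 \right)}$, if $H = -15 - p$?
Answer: $30$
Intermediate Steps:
$v{\left(D \right)} = \frac{D + D^{2}}{D}$ ($v{\left(D \right)} = \frac{D^{2} + D}{D} = \frac{D + D^{2}}{D}$)
$H = 3$ ($H = -15 - -18 = -15 + 18 = 3$)
$H v{\left(9 \right)} = 3 \left(1 + 9\right) = 3 \cdot 10 = 30$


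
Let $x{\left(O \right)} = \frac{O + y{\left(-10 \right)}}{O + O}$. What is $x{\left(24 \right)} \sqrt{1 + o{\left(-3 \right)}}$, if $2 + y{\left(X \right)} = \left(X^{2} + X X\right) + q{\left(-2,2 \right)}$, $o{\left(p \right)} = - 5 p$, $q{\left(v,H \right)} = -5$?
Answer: $\frac{217}{12} \approx 18.083$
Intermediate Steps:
$y{\left(X \right)} = -7 + 2 X^{2}$ ($y{\left(X \right)} = -2 - \left(5 - X^{2} - X X\right) = -2 + \left(\left(X^{2} + X^{2}\right) - 5\right) = -2 + \left(2 X^{2} - 5\right) = -2 + \left(-5 + 2 X^{2}\right) = -7 + 2 X^{2}$)
$x{\left(O \right)} = \frac{193 + O}{2 O}$ ($x{\left(O \right)} = \frac{O - \left(7 - 2 \left(-10\right)^{2}\right)}{O + O} = \frac{O + \left(-7 + 2 \cdot 100\right)}{2 O} = \left(O + \left(-7 + 200\right)\right) \frac{1}{2 O} = \left(O + 193\right) \frac{1}{2 O} = \left(193 + O\right) \frac{1}{2 O} = \frac{193 + O}{2 O}$)
$x{\left(24 \right)} \sqrt{1 + o{\left(-3 \right)}} = \frac{193 + 24}{2 \cdot 24} \sqrt{1 - -15} = \frac{1}{2} \cdot \frac{1}{24} \cdot 217 \sqrt{1 + 15} = \frac{217 \sqrt{16}}{48} = \frac{217}{48} \cdot 4 = \frac{217}{12}$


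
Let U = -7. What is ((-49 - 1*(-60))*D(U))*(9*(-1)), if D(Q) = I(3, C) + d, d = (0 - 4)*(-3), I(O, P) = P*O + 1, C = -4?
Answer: -99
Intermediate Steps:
I(O, P) = 1 + O*P (I(O, P) = O*P + 1 = 1 + O*P)
d = 12 (d = -4*(-3) = 12)
D(Q) = 1 (D(Q) = (1 + 3*(-4)) + 12 = (1 - 12) + 12 = -11 + 12 = 1)
((-49 - 1*(-60))*D(U))*(9*(-1)) = ((-49 - 1*(-60))*1)*(9*(-1)) = ((-49 + 60)*1)*(-9) = (11*1)*(-9) = 11*(-9) = -99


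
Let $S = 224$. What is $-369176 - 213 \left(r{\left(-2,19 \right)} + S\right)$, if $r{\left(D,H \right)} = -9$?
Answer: $-414971$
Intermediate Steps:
$-369176 - 213 \left(r{\left(-2,19 \right)} + S\right) = -369176 - 213 \left(-9 + 224\right) = -369176 - 45795 = -414971$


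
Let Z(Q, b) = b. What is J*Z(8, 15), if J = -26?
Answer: -390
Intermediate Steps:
J*Z(8, 15) = -26*15 = -390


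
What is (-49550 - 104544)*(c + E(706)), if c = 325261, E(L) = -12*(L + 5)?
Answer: -48806038526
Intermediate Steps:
E(L) = -60 - 12*L (E(L) = -12*(5 + L) = -60 - 12*L)
(-49550 - 104544)*(c + E(706)) = (-49550 - 104544)*(325261 + (-60 - 12*706)) = -154094*(325261 + (-60 - 8472)) = -154094*(325261 - 8532) = -154094*316729 = -48806038526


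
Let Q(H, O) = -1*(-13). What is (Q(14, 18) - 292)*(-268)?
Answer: 74772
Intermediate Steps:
Q(H, O) = 13
(Q(14, 18) - 292)*(-268) = (13 - 292)*(-268) = -279*(-268) = 74772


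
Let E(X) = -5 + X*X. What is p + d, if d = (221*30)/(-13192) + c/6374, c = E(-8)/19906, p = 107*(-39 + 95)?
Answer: 36870003118817/6153720934 ≈ 5991.5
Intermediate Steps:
E(X) = -5 + X**2
p = 5992 (p = 107*56 = 5992)
c = 59/19906 (c = (-5 + (-8)**2)/19906 = (-5 + 64)*(1/19906) = 59*(1/19906) = 59/19906 ≈ 0.0029639)
d = -3092717711/6153720934 (d = (221*30)/(-13192) + (59/19906)/6374 = 6630*(-1/13192) + (59/19906)*(1/6374) = -195/388 + 59/126880844 = -3092717711/6153720934 ≈ -0.50258)
p + d = 5992 - 3092717711/6153720934 = 36870003118817/6153720934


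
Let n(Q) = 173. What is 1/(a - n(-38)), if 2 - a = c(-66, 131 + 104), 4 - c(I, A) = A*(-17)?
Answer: -1/4170 ≈ -0.00023981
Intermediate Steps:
c(I, A) = 4 + 17*A (c(I, A) = 4 - A*(-17) = 4 - (-17)*A = 4 + 17*A)
a = -3997 (a = 2 - (4 + 17*(131 + 104)) = 2 - (4 + 17*235) = 2 - (4 + 3995) = 2 - 1*3999 = 2 - 3999 = -3997)
1/(a - n(-38)) = 1/(-3997 - 1*173) = 1/(-3997 - 173) = 1/(-4170) = -1/4170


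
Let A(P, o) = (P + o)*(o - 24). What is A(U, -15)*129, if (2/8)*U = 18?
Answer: -286767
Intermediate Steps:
U = 72 (U = 4*18 = 72)
A(P, o) = (-24 + o)*(P + o) (A(P, o) = (P + o)*(-24 + o) = (-24 + o)*(P + o))
A(U, -15)*129 = ((-15)² - 24*72 - 24*(-15) + 72*(-15))*129 = (225 - 1728 + 360 - 1080)*129 = -2223*129 = -286767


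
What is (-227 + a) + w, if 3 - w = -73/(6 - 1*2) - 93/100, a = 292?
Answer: 4359/50 ≈ 87.180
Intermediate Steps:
w = 1109/50 (w = 3 - (-73/(6 - 1*2) - 93/100) = 3 - (-73/(6 - 2) - 93*1/100) = 3 - (-73/4 - 93/100) = 3 - 1*(-959/50) = 3 + 959/50 = 1109/50 ≈ 22.180)
(-227 + a) + w = (-227 + 292) + 1109/50 = 65 + 1109/50 = 4359/50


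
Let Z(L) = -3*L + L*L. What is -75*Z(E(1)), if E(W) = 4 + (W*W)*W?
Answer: -750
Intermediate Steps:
E(W) = 4 + W**3 (E(W) = 4 + W**2*W = 4 + W**3)
Z(L) = L**2 - 3*L (Z(L) = -3*L + L**2 = L**2 - 3*L)
-75*Z(E(1)) = -75*(4 + 1**3)*(-3 + (4 + 1**3)) = -75*(4 + 1)*(-3 + (4 + 1)) = -375*(-3 + 5) = -375*2 = -75*10 = -750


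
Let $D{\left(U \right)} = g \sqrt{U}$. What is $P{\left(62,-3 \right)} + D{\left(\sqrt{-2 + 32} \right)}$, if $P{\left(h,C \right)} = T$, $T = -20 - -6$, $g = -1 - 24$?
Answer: $-14 - 25 \sqrt[4]{30} \approx -72.509$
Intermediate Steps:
$g = -25$ ($g = -1 - 24 = -25$)
$T = -14$ ($T = -20 + 6 = -14$)
$P{\left(h,C \right)} = -14$
$D{\left(U \right)} = - 25 \sqrt{U}$
$P{\left(62,-3 \right)} + D{\left(\sqrt{-2 + 32} \right)} = -14 - 25 \sqrt{\sqrt{-2 + 32}} = -14 - 25 \sqrt{\sqrt{30}} = -14 - 25 \sqrt[4]{30}$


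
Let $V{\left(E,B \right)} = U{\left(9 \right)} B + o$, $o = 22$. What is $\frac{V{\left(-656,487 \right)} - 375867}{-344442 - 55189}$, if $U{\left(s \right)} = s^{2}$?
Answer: $\frac{336398}{399631} \approx 0.84177$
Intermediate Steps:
$V{\left(E,B \right)} = 22 + 81 B$ ($V{\left(E,B \right)} = 9^{2} B + 22 = 81 B + 22 = 22 + 81 B$)
$\frac{V{\left(-656,487 \right)} - 375867}{-344442 - 55189} = \frac{\left(22 + 81 \cdot 487\right) - 375867}{-344442 - 55189} = \frac{\left(22 + 39447\right) - 375867}{-399631} = \left(39469 - 375867\right) \left(- \frac{1}{399631}\right) = \left(-336398\right) \left(- \frac{1}{399631}\right) = \frac{336398}{399631}$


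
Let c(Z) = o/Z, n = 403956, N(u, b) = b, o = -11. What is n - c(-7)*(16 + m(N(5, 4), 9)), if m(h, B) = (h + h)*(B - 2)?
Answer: 2826900/7 ≈ 4.0384e+5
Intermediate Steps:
m(h, B) = 2*h*(-2 + B) (m(h, B) = (2*h)*(-2 + B) = 2*h*(-2 + B))
c(Z) = -11/Z
n - c(-7)*(16 + m(N(5, 4), 9)) = 403956 - (-11/(-7))*(16 + 2*4*(-2 + 9)) = 403956 - (-11*(-⅐))*(16 + 2*4*7) = 403956 - 11*(16 + 56)/7 = 403956 - 11*72/7 = 403956 - 1*792/7 = 403956 - 792/7 = 2826900/7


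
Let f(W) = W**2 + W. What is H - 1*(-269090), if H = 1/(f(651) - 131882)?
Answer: 78727661301/292570 ≈ 2.6909e+5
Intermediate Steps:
f(W) = W + W**2
H = 1/292570 (H = 1/(651*(1 + 651) - 131882) = 1/(651*652 - 131882) = 1/(424452 - 131882) = 1/292570 ≈ 3.4180e-6)
H - 1*(-269090) = 1/292570 - 1*(-269090) = 1/292570 + 269090 = 78727661301/292570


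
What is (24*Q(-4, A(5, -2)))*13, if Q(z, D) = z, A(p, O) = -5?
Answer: -1248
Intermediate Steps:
(24*Q(-4, A(5, -2)))*13 = (24*(-4))*13 = -96*13 = -1248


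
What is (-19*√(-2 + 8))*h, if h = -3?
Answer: 57*√6 ≈ 139.62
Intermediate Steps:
(-19*√(-2 + 8))*h = -19*√(-2 + 8)*(-3) = -19*√6*(-3) = 57*√6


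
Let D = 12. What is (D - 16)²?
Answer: 16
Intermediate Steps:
(D - 16)² = (12 - 16)² = (-4)² = 16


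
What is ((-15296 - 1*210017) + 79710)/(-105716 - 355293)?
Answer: 145603/461009 ≈ 0.31584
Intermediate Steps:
((-15296 - 1*210017) + 79710)/(-105716 - 355293) = ((-15296 - 210017) + 79710)/(-461009) = (-225313 + 79710)*(-1/461009) = -145603*(-1/461009) = 145603/461009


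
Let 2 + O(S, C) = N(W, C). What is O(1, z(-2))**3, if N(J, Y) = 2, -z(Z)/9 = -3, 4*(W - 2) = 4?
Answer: 0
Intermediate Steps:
W = 3 (W = 2 + (1/4)*4 = 2 + 1 = 3)
z(Z) = 27 (z(Z) = -9*(-3) = 27)
O(S, C) = 0 (O(S, C) = -2 + 2 = 0)
O(1, z(-2))**3 = 0**3 = 0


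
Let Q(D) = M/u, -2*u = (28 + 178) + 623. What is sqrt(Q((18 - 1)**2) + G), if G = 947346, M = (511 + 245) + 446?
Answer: sqrt(651053019470)/829 ≈ 973.32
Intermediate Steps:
M = 1202 (M = 756 + 446 = 1202)
u = -829/2 (u = -((28 + 178) + 623)/2 = -(206 + 623)/2 = -1/2*829 = -829/2 ≈ -414.50)
Q(D) = -2404/829 (Q(D) = 1202/(-829/2) = 1202*(-2/829) = -2404/829)
sqrt(Q((18 - 1)**2) + G) = sqrt(-2404/829 + 947346) = sqrt(785347430/829) = sqrt(651053019470)/829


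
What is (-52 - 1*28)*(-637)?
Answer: 50960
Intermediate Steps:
(-52 - 1*28)*(-637) = (-52 - 28)*(-637) = -80*(-637) = 50960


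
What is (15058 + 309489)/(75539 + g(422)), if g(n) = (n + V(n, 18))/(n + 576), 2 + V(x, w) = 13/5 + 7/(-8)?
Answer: 12955916240/3015533749 ≈ 4.2964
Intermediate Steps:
V(x, w) = -11/40 (V(x, w) = -2 + (13/5 + 7/(-8)) = -2 + (13*(⅕) + 7*(-⅛)) = -2 + (13/5 - 7/8) = -2 + 69/40 = -11/40)
g(n) = (-11/40 + n)/(576 + n) (g(n) = (n - 11/40)/(n + 576) = (-11/40 + n)/(576 + n))
(15058 + 309489)/(75539 + g(422)) = (15058 + 309489)/(75539 + (-11/40 + 422)/(576 + 422)) = 324547/(75539 + (16869/40)/998) = 324547/(75539 + (1/998)*(16869/40)) = 324547/(75539 + 16869/39920) = 324547/(3015533749/39920) = 324547*(39920/3015533749) = 12955916240/3015533749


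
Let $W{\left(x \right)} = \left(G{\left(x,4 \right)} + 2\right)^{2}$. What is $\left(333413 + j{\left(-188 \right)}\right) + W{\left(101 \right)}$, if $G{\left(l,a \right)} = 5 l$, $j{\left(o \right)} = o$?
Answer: $590274$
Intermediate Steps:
$W{\left(x \right)} = \left(2 + 5 x\right)^{2}$ ($W{\left(x \right)} = \left(5 x + 2\right)^{2} = \left(2 + 5 x\right)^{2}$)
$\left(333413 + j{\left(-188 \right)}\right) + W{\left(101 \right)} = \left(333413 - 188\right) + \left(2 + 5 \cdot 101\right)^{2} = 333225 + \left(2 + 505\right)^{2} = 333225 + 507^{2} = 333225 + 257049 = 590274$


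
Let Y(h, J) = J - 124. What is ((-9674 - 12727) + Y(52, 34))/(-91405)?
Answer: 22491/91405 ≈ 0.24606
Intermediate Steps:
Y(h, J) = -124 + J
((-9674 - 12727) + Y(52, 34))/(-91405) = ((-9674 - 12727) + (-124 + 34))/(-91405) = (-22401 - 90)*(-1/91405) = -22491*(-1/91405) = 22491/91405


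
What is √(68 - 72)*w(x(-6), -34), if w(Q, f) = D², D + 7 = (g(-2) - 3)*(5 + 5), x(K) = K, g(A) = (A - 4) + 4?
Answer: 6498*I ≈ 6498.0*I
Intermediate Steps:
g(A) = A (g(A) = (-4 + A) + 4 = A)
D = -57 (D = -7 + (-2 - 3)*(5 + 5) = -7 - 5*10 = -7 - 50 = -57)
w(Q, f) = 3249 (w(Q, f) = (-57)² = 3249)
√(68 - 72)*w(x(-6), -34) = √(68 - 72)*3249 = √(-4)*3249 = (2*I)*3249 = 6498*I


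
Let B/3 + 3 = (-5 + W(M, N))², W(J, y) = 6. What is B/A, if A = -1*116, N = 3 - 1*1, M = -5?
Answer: 3/58 ≈ 0.051724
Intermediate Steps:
N = 2 (N = 3 - 1 = 2)
A = -116
B = -6 (B = -9 + 3*(-5 + 6)² = -9 + 3*1² = -9 + 3*1 = -9 + 3 = -6)
B/A = -6/(-116) = -6*(-1/116) = 3/58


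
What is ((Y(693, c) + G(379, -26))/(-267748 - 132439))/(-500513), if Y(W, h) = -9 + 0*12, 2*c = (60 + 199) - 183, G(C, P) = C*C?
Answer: 143632/200298795931 ≈ 7.1709e-7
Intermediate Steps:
G(C, P) = C²
c = 38 (c = ((60 + 199) - 183)/2 = (259 - 183)/2 = (½)*76 = 38)
Y(W, h) = -9 (Y(W, h) = -9 + 0 = -9)
((Y(693, c) + G(379, -26))/(-267748 - 132439))/(-500513) = ((-9 + 379²)/(-267748 - 132439))/(-500513) = ((-9 + 143641)/(-400187))*(-1/500513) = (143632*(-1/400187))*(-1/500513) = -143632/400187*(-1/500513) = 143632/200298795931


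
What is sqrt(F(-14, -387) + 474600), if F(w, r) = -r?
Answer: sqrt(474987) ≈ 689.19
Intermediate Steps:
sqrt(F(-14, -387) + 474600) = sqrt(-1*(-387) + 474600) = sqrt(387 + 474600) = sqrt(474987)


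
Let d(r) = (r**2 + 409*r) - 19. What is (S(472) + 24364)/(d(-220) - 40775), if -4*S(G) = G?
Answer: -4041/13729 ≈ -0.29434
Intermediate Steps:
S(G) = -G/4
d(r) = -19 + r**2 + 409*r
(S(472) + 24364)/(d(-220) - 40775) = (-1/4*472 + 24364)/((-19 + (-220)**2 + 409*(-220)) - 40775) = (-118 + 24364)/((-19 + 48400 - 89980) - 40775) = 24246/(-41599 - 40775) = 24246/(-82374) = 24246*(-1/82374) = -4041/13729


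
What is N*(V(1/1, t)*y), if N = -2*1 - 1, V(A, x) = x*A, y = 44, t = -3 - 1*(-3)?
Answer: 0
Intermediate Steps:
t = 0 (t = -3 + 3 = 0)
V(A, x) = A*x
N = -3 (N = -2 - 1 = -3)
N*(V(1/1, t)*y) = -3*0/1*44 = -3*1*0*44 = -0*44 = -3*0 = 0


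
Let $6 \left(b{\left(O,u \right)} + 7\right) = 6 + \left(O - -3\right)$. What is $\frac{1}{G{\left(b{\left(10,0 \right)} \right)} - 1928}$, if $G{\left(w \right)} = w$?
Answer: $- \frac{6}{11591} \approx -0.00051764$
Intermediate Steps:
$b{\left(O,u \right)} = - \frac{11}{2} + \frac{O}{6}$ ($b{\left(O,u \right)} = -7 + \frac{6 + \left(O - -3\right)}{6} = -7 + \frac{6 + \left(O + 3\right)}{6} = -7 + \frac{6 + \left(3 + O\right)}{6} = -7 + \frac{9 + O}{6} = -7 + \left(\frac{3}{2} + \frac{O}{6}\right) = - \frac{11}{2} + \frac{O}{6}$)
$\frac{1}{G{\left(b{\left(10,0 \right)} \right)} - 1928} = \frac{1}{\left(- \frac{11}{2} + \frac{1}{6} \cdot 10\right) - 1928} = \frac{1}{\left(- \frac{11}{2} + \frac{5}{3}\right) - 1928} = \frac{1}{- \frac{23}{6} - 1928} = \frac{1}{- \frac{11591}{6}} = - \frac{6}{11591}$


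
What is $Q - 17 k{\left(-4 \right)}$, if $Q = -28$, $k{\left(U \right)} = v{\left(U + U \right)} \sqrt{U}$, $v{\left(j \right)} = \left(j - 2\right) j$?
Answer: $-28 - 2720 i \approx -28.0 - 2720.0 i$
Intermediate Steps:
$v{\left(j \right)} = j \left(-2 + j\right)$ ($v{\left(j \right)} = \left(-2 + j\right) j = j \left(-2 + j\right)$)
$k{\left(U \right)} = 2 U^{\frac{3}{2}} \left(-2 + 2 U\right)$ ($k{\left(U \right)} = \left(U + U\right) \left(-2 + \left(U + U\right)\right) \sqrt{U} = 2 U \left(-2 + 2 U\right) \sqrt{U} = 2 U^{\frac{3}{2}} \left(-2 + 2 U\right)$)
$Q - 17 k{\left(-4 \right)} = -28 - 17 \cdot 4 \left(-4\right)^{\frac{3}{2}} \left(-1 - 4\right) = -28 - 17 \cdot 4 \left(- 8 i\right) \left(-5\right) = -28 - 17 \cdot 160 i = -28 - 2720 i$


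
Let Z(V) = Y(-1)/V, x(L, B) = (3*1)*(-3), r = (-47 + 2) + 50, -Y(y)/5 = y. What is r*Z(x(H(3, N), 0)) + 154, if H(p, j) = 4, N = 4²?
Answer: 1361/9 ≈ 151.22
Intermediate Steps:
N = 16
Y(y) = -5*y
r = 5 (r = -45 + 50 = 5)
x(L, B) = -9 (x(L, B) = 3*(-3) = -9)
Z(V) = 5/V (Z(V) = (-5*(-1))/V = 5/V)
r*Z(x(H(3, N), 0)) + 154 = 5*(5/(-9)) + 154 = 5*(5*(-⅑)) + 154 = 5*(-5/9) + 154 = -25/9 + 154 = 1361/9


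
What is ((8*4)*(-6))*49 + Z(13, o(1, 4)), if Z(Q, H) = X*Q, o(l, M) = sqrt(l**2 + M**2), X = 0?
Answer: -9408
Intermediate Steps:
o(l, M) = sqrt(M**2 + l**2)
Z(Q, H) = 0 (Z(Q, H) = 0*Q = 0)
((8*4)*(-6))*49 + Z(13, o(1, 4)) = ((8*4)*(-6))*49 + 0 = (32*(-6))*49 + 0 = -192*49 + 0 = -9408 + 0 = -9408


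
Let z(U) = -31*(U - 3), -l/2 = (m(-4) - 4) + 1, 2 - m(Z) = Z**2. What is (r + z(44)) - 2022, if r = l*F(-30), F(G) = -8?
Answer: -3565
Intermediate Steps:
m(Z) = 2 - Z**2
l = 34 (l = -2*(((2 - 1*(-4)**2) - 4) + 1) = -2*(((2 - 1*16) - 4) + 1) = -2*(((2 - 16) - 4) + 1) = -2*((-14 - 4) + 1) = -2*(-18 + 1) = -2*(-17) = 34)
z(U) = 93 - 31*U (z(U) = -31*(-3 + U) = 93 - 31*U)
r = -272 (r = 34*(-8) = -272)
(r + z(44)) - 2022 = (-272 + (93 - 31*44)) - 2022 = (-272 + (93 - 1364)) - 2022 = (-272 - 1271) - 2022 = -1543 - 2022 = -3565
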